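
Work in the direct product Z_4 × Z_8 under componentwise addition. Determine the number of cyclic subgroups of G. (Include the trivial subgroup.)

14

A cyclic subgroup of order d is generated by each of its φ(d) elements of order d, so the cyclic subgroups of order d number (#elements of order d)/φ(d).
Cyclic subgroups by order — order 1: 1; order 2: 3; order 4: 6; order 8: 4.
Total: 14.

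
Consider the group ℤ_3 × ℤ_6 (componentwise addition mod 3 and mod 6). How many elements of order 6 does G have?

An element (a,b) has order lcm(ord(a), ord(b)); count pairs with lcm equal to 6.
Enumerating gives 8 such elements.

8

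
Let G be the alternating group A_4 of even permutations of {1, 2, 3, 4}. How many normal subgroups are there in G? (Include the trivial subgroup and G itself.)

G has 10 subgroups. Checking conjugation-invariance by order — order 1: 1/1 normal; order 2: 0/3 normal; order 3: 0/4 normal; order 4: 1/1 normal; order 12: 1/1 normal.
Total normal subgroups: 3.

3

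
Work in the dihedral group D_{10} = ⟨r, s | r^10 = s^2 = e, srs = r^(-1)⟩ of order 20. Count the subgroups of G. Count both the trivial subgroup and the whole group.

|G| = 20, so by Lagrange every subgroup order divides 20. Divisors: 1, 2, 4, 5, 10, 20.
Subgroups by order — order 1: 1; order 2: 11; order 4: 5; order 5: 1; order 10: 3; order 20: 1.
Total: 1 + 11 + 5 + 1 + 3 + 1 = 22.

22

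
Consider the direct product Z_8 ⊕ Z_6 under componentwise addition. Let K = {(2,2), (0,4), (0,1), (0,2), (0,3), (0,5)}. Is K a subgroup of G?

The identity (0,0) ∉ K, so K is not a subgroup.

No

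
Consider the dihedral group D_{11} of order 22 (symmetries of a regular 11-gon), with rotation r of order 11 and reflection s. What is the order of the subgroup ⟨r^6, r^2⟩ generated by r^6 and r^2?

11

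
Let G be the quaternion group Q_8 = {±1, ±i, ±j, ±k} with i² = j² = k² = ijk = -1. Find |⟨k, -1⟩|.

4

|⟨k⟩| = 4 and |⟨-1⟩| = 2, so |H| is a multiple of lcm(4, 2) = 4 and divides |G| = 8.
Closing under the operation: H = {1, -1, k, -k}, so |H| = 4.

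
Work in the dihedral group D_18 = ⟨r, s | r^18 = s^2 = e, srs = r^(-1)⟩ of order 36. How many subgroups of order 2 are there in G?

|G| = 36 and 2 | 36, so subgroups of order 2 are possible by Lagrange.
The subgroups of order 2 are: {e, r^10s}; {e, r^11s}; {e, r^12s}; {e, r^13s}; … (19 in all).
So G has 19 subgroups of order 2.

19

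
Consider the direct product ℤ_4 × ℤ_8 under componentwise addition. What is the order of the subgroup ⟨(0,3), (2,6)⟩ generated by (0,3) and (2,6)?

16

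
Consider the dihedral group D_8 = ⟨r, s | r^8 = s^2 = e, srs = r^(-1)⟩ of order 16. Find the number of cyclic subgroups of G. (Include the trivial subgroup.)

12

Each element a generates a cyclic subgroup ⟨a⟩; distinct elements may generate the same one (a cyclic group of order d has φ(d) generators).
Cyclic subgroups by order — order 1: 1; order 2: 9; order 4: 1; order 8: 1.
Total: 12.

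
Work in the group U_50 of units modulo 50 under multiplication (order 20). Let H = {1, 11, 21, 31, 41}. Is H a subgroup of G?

Yes

|H| = 5 divides |G| = 20, consistent with Lagrange.
H contains the identity, every element's inverse is in H, and H is closed under ·: it is a subgroup.
In fact H = ⟨21⟩.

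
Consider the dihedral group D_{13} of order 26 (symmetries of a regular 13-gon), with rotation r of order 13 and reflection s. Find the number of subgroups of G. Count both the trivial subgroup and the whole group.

16

|G| = 26, so by Lagrange every subgroup order divides 26. Divisors: 1, 2, 13, 26.
Subgroups by order — order 1: 1; order 2: 13; order 13: 1; order 26: 1.
Total: 1 + 13 + 1 + 1 = 16.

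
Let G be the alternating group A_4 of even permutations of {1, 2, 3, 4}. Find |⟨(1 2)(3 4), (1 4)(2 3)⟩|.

4

|⟨(1 2)(3 4)⟩| = 2 and |⟨(1 4)(2 3)⟩| = 2, so |H| is a multiple of lcm(2, 2) = 2 and divides |G| = 12.
Closing under the operation: H = {e, (1 2)(3 4), (1 3)(2 4), (1 4)(2 3)}, so |H| = 4.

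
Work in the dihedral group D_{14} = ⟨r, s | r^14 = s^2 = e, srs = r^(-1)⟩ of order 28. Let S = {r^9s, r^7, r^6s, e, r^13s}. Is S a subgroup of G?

|S| = 5 does not divide |G| = 28, so by Lagrange S is not a subgroup.

No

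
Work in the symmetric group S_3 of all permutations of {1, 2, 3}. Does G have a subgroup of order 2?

2 | 6. A subgroup of order 2 is {e, (1 2)}.

Yes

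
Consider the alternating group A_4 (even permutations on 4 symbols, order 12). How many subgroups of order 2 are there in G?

3

|G| = 12 and 2 | 12, so subgroups of order 2 are possible by Lagrange.
The subgroups of order 2 are: {e, (1 2)(3 4)}; {e, (1 3)(2 4)}; {e, (1 4)(2 3)}.
So G has 3 subgroups of order 2.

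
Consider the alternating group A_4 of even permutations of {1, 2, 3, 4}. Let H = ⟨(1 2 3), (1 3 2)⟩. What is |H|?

3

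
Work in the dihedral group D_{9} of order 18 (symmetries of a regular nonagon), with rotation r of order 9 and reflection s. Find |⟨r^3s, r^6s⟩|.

6

|⟨r^3s⟩| = 2 and |⟨r^6s⟩| = 2, so |H| is a multiple of lcm(2, 2) = 2 and divides |G| = 18.
Closing under the operation: H = {e, r^3, r^6, s, r^3s, r^6s}, so |H| = 6.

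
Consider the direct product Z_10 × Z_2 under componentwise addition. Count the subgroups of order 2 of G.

3

|G| = 20 and 2 | 20, so subgroups of order 2 are possible by Lagrange.
The subgroups of order 2 are: {(0,0), (0,1)}; {(0,0), (5,0)}; {(0,0), (5,1)}.
So G has 3 subgroups of order 2.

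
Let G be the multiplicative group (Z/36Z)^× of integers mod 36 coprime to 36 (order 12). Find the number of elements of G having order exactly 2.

3

The elements of order 2 are: 17, 19, 35.
That's 3.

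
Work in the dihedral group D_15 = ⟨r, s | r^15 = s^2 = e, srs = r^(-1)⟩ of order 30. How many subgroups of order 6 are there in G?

|G| = 30 and 6 | 30, so subgroups of order 6 are possible by Lagrange.
The subgroups of order 6 are: {e, r^5, r^10, s, r^5s, r^10s}; {e, r^5, r^10, rs, r^6s, r^11s}; {e, r^5, r^10, r^2s, r^7s, r^12s}; {e, r^5, r^10, r^3s, r^8s, r^13s}; … (5 in all).
So G has 5 subgroups of order 6.

5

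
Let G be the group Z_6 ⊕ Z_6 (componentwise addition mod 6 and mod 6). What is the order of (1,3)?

6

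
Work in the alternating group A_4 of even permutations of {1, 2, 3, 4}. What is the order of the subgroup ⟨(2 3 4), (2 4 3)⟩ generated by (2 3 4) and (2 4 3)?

3

|⟨(2 3 4)⟩| = 3 and |⟨(2 4 3)⟩| = 3, so |H| is a multiple of lcm(3, 3) = 3 and divides |G| = 12.
Closing under the operation: H = {e, (2 3 4), (2 4 3)}, so |H| = 3.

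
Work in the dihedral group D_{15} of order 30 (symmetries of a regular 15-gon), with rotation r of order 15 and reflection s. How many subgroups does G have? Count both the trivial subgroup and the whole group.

|G| = 30, so by Lagrange every subgroup order divides 30. Divisors: 1, 2, 3, 5, 6, 10, 15, 30.
Subgroups by order — order 1: 1; order 2: 15; order 3: 1; order 5: 1; order 6: 5; order 10: 3; order 15: 1; order 30: 1.
Total: 1 + 15 + 1 + 1 + 5 + 3 + 1 + 1 = 28.

28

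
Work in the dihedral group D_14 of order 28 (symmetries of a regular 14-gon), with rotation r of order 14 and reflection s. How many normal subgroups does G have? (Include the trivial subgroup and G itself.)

7

G has 28 subgroups. Checking conjugation-invariance by order — order 1: 1/1 normal; order 2: 1/15 normal; order 4: 0/7 normal; order 7: 1/1 normal; order 14: 3/3 normal; order 28: 1/1 normal.
Total normal subgroups: 7.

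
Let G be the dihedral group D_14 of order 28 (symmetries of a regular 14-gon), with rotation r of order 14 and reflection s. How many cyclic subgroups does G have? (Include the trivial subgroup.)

Each element a generates a cyclic subgroup ⟨a⟩; distinct elements may generate the same one (a cyclic group of order d has φ(d) generators).
Cyclic subgroups by order — order 1: 1; order 2: 15; order 7: 1; order 14: 1.
Total: 18.

18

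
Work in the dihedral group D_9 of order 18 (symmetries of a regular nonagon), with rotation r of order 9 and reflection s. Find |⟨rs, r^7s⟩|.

|⟨rs⟩| = 2 and |⟨r^7s⟩| = 2, so |H| is a multiple of lcm(2, 2) = 2 and divides |G| = 18.
Closing under the operation: H = {e, r^3, r^6, rs, r^4s, r^7s}, so |H| = 6.

6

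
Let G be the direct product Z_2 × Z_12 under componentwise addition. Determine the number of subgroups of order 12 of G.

|G| = 24 and 12 | 24, so subgroups of order 12 are possible by Lagrange.
The subgroups of order 12 are: {(0,0), (0,1), (0,2), (0,3), (0,4), (0,5), (0,6), (0,7), (0,8), (0,9), (0,10), (0,11)}; {(0,0), (0,2), (0,4), (0,6), (0,8), (0,10), (1,0), (1,2), (1,4), (1,6), (1,8), (1,10)}; {(0,0), (0,2), (0,4), (0,6), (0,8), (0,10), (1,1), (1,3), (1,5), (1,7), (1,9), (1,11)}.
So G has 3 subgroups of order 12.

3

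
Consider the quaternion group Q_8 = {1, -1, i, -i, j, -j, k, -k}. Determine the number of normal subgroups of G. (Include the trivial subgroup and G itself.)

G has 6 subgroups. Checking conjugation-invariance by order — order 1: 1/1 normal; order 2: 1/1 normal; order 4: 3/3 normal; order 8: 1/1 normal.
Total normal subgroups: 6.

6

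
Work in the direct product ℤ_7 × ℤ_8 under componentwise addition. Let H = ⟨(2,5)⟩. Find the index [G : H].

1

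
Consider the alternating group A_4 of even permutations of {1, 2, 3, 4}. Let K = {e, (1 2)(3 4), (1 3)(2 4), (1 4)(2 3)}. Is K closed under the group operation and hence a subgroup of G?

Yes

|K| = 4 divides |G| = 12, consistent with Lagrange.
K contains the identity, every element's inverse is in K, and K is closed under ∘: it is a subgroup.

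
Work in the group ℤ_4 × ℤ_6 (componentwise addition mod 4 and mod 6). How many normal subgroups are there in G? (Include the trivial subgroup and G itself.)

16

G is abelian, so every subgroup is normal.
G has 16 subgroups in total, hence 16 normal subgroups.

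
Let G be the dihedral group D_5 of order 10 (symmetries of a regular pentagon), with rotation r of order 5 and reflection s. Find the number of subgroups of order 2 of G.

|G| = 10 and 2 | 10, so subgroups of order 2 are possible by Lagrange.
The subgroups of order 2 are: {e, r^2s}; {e, r^3s}; {e, r^4s}; {e, rs}; … (5 in all).
So G has 5 subgroups of order 2.

5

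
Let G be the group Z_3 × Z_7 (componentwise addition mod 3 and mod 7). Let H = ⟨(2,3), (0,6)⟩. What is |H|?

|⟨(2,3)⟩| = 21 and |⟨(0,6)⟩| = 7, so |H| is a multiple of lcm(21, 7) = 21 and divides |G| = 21.
Closing {(2,3), (0,6)} under the group operation gives all of G, so |H| = 21.

21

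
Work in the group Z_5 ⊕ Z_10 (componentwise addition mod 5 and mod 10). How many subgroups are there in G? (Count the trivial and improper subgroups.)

|G| = 50, so by Lagrange every subgroup order divides 50. Divisors: 1, 2, 5, 10, 25, 50.
Subgroups by order — order 1: 1; order 2: 1; order 5: 6; order 10: 6; order 25: 1; order 50: 1.
Total: 1 + 1 + 6 + 6 + 1 + 1 = 16.

16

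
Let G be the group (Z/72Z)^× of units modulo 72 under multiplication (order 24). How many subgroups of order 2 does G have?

7

|G| = 24 and 2 | 24, so subgroups of order 2 are possible by Lagrange.
The subgroups of order 2 are: {1, 17}; {1, 19}; {1, 35}; {1, 37}; … (7 in all).
So G has 7 subgroups of order 2.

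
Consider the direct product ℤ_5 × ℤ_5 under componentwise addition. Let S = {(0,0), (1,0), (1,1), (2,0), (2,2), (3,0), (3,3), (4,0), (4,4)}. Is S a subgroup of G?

No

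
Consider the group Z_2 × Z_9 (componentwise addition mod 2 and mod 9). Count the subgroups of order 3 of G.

|G| = 18 and 3 | 18, so subgroups of order 3 are possible by Lagrange.
The subgroups of order 3 are: {(0,0), (0,3), (0,6)}.
So G has 1 subgroup of order 3.

1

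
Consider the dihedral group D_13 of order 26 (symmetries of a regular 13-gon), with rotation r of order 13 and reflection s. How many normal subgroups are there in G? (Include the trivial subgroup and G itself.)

3

G has 16 subgroups. Checking conjugation-invariance by order — order 1: 1/1 normal; order 2: 0/13 normal; order 13: 1/1 normal; order 26: 1/1 normal.
Total normal subgroups: 3.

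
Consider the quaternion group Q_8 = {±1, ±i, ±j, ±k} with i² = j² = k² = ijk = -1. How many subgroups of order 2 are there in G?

|G| = 8 and 2 | 8, so subgroups of order 2 are possible by Lagrange.
The subgroups of order 2 are: {1, -1}.
So G has 1 subgroup of order 2.

1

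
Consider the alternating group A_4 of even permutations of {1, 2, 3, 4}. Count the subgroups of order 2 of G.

|G| = 12 and 2 | 12, so subgroups of order 2 are possible by Lagrange.
The subgroups of order 2 are: {e, (1 2)(3 4)}; {e, (1 3)(2 4)}; {e, (1 4)(2 3)}.
So G has 3 subgroups of order 2.

3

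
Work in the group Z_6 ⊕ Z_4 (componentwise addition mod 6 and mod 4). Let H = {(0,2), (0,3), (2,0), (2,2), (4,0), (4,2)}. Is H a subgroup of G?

The identity (0,0) ∉ H, so H is not a subgroup.

No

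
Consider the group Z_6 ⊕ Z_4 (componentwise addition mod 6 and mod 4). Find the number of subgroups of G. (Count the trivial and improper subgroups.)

16

|G| = 24, so by Lagrange every subgroup order divides 24. Divisors: 1, 2, 3, 4, 6, 8, 12, 24.
Subgroups by order — order 1: 1; order 2: 3; order 3: 1; order 4: 3; order 6: 3; order 8: 1; order 12: 3; order 24: 1.
Total: 1 + 3 + 1 + 3 + 3 + 1 + 3 + 1 = 16.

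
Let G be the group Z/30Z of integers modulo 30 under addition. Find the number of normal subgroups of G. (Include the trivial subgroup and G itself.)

G is abelian, so every subgroup is normal.
G has 8 subgroups in total, hence 8 normal subgroups.

8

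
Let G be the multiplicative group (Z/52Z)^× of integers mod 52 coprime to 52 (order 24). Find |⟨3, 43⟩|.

12

|⟨3⟩| = 6 and |⟨43⟩| = 6, so |H| is a multiple of lcm(6, 6) = 6 and divides |G| = 24.
Closing under the operation: H = {1, 3, 9, 17, 23, 25, 27, 29, 35, 43, 49, 51}, so |H| = 12.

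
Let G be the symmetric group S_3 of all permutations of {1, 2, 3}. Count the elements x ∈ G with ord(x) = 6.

No element of G has order 6 (even though 6 | 6).

0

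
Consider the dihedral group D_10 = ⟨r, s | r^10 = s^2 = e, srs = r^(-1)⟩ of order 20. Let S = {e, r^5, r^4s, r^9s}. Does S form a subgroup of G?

|S| = 4 divides |G| = 20, consistent with Lagrange.
S contains the identity, every element's inverse is in S, and S is closed under ·: it is a subgroup.

Yes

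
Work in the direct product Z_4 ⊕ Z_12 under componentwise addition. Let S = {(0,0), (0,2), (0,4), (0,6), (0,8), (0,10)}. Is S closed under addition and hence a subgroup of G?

|S| = 6 divides |G| = 48, consistent with Lagrange.
S contains the identity, every element's inverse is in S, and S is closed under +: it is a subgroup.
In fact S = ⟨(0,2)⟩.

Yes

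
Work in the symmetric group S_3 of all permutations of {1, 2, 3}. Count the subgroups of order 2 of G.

|G| = 6 and 2 | 6, so subgroups of order 2 are possible by Lagrange.
The subgroups of order 2 are: {e, (1 2)}; {e, (1 3)}; {e, (2 3)}.
So G has 3 subgroups of order 2.

3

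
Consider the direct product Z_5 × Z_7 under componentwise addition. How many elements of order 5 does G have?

An element (a,b) has order lcm(ord(a), ord(b)); count pairs with lcm equal to 5.
Enumerating gives 4 such elements.

4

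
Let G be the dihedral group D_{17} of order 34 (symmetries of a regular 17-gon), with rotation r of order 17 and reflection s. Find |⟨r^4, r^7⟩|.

|⟨r^4⟩| = 17 and |⟨r^7⟩| = 17, so |H| is a multiple of lcm(17, 17) = 17 and divides |G| = 34.
Closing under the operation: H = {e, r, r^2, r^3, r^4, r^5, r^6, r^7, r^8, r^9, r^10, r^11, r^12, r^13, r^14, r^15, r^16}, so |H| = 17.

17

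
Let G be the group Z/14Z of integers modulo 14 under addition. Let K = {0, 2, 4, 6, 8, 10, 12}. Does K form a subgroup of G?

Yes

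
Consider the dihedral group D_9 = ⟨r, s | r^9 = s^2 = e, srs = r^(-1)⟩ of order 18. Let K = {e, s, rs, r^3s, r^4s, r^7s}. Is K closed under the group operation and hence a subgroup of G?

Closure fails: s · r^7s = r^2 ∉ K. So K is not a subgroup.

No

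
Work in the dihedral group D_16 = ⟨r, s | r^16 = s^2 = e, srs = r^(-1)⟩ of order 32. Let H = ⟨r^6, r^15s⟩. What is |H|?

|⟨r^6⟩| = 8 and |⟨r^15s⟩| = 2, so |H| is a multiple of lcm(8, 2) = 8 and divides |G| = 32.
Closing under the operation: H = {e, r^2, r^4, r^6, r^8, r^10, r^12, r^14, rs, r^3s, r^5s, r^7s, r^9s, r^11s, r^13s, r^15s}, so |H| = 16.

16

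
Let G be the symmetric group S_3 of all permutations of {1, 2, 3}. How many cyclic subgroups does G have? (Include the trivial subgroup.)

A cyclic subgroup of order d is generated by each of its φ(d) elements of order d, so the cyclic subgroups of order d number (#elements of order d)/φ(d).
Cyclic subgroups by order — order 1: 1; order 2: 3; order 3: 1.
Total: 5.

5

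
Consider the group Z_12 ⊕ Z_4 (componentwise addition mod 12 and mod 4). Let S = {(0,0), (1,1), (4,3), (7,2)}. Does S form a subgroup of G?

(1,1) ∈ S but its inverse (11,3) ∉ S, so S is not a subgroup.

No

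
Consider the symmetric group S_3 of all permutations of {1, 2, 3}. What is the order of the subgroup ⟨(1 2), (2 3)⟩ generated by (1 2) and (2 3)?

|⟨(1 2)⟩| = 2 and |⟨(2 3)⟩| = 2, so |H| is a multiple of lcm(2, 2) = 2 and divides |G| = 6.
Closing {(1 2), (2 3)} under the group operation gives all of G, so |H| = 6.

6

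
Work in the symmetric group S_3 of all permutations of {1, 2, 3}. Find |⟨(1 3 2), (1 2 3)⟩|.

3

|⟨(1 3 2)⟩| = 3 and |⟨(1 2 3)⟩| = 3, so |H| is a multiple of lcm(3, 3) = 3 and divides |G| = 6.
Closing under the operation: H = {e, (1 2 3), (1 3 2)}, so |H| = 3.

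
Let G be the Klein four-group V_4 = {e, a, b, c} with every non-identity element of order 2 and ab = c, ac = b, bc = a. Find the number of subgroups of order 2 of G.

|G| = 4 and 2 | 4, so subgroups of order 2 are possible by Lagrange.
The subgroups of order 2 are: {e, a}; {e, b}; {e, c}.
So G has 3 subgroups of order 2.

3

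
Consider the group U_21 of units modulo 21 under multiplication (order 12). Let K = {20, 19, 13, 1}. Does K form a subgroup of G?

No

19 ∈ K but its inverse 10 ∉ K, so K is not a subgroup.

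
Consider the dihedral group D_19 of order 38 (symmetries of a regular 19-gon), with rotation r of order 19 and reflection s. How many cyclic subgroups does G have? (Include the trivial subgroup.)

Each element a generates a cyclic subgroup ⟨a⟩; distinct elements may generate the same one (a cyclic group of order d has φ(d) generators).
Cyclic subgroups by order — order 1: 1; order 2: 19; order 19: 1.
Total: 21.

21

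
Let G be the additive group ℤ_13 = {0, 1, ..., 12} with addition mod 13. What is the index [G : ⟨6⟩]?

1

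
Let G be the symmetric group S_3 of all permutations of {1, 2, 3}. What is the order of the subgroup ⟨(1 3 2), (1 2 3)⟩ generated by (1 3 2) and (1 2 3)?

|⟨(1 3 2)⟩| = 3 and |⟨(1 2 3)⟩| = 3, so |H| is a multiple of lcm(3, 3) = 3 and divides |G| = 6.
Closing under the operation: H = {e, (1 2 3), (1 3 2)}, so |H| = 3.

3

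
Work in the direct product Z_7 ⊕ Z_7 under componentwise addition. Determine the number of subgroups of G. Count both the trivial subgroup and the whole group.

10

|G| = 49, so by Lagrange every subgroup order divides 49. Divisors: 1, 7, 49.
Subgroups by order — order 1: 1; order 7: 8; order 49: 1.
Total: 1 + 8 + 1 = 10.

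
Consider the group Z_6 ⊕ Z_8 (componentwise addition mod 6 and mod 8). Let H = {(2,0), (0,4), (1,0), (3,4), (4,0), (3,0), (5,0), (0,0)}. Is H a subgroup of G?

No

Closure fails: (4,0) + (0,4) = (4,4) ∉ H. So H is not a subgroup.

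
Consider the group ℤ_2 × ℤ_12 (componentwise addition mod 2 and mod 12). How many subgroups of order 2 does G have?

3

|G| = 24 and 2 | 24, so subgroups of order 2 are possible by Lagrange.
The subgroups of order 2 are: {(0,0), (0,6)}; {(0,0), (1,0)}; {(0,0), (1,6)}.
So G has 3 subgroups of order 2.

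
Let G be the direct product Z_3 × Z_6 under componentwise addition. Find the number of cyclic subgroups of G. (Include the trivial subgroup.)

Each element a generates a cyclic subgroup ⟨a⟩; distinct elements may generate the same one (a cyclic group of order d has φ(d) generators).
Cyclic subgroups by order — order 1: 1; order 2: 1; order 3: 4; order 6: 4.
Total: 10.

10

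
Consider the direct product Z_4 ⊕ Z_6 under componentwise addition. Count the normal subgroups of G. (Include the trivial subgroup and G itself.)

16

G is abelian, so every subgroup is normal.
G has 16 subgroups in total, hence 16 normal subgroups.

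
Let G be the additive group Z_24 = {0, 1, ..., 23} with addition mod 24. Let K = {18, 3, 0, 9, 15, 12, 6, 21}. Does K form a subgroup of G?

|K| = 8 divides |G| = 24, consistent with Lagrange.
K contains the identity, every element's inverse is in K, and K is closed under +: it is a subgroup.
In fact K = ⟨3⟩.

Yes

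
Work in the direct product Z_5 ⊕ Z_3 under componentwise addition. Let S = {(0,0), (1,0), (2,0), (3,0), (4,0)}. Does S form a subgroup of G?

|S| = 5 divides |G| = 15, consistent with Lagrange.
S contains the identity, every element's inverse is in S, and S is closed under +: it is a subgroup.
In fact S = ⟨(4,0)⟩.

Yes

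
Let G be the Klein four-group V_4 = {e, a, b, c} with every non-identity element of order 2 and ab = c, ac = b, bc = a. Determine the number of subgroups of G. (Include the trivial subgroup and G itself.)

|G| = 4, so by Lagrange every subgroup order divides 4. Divisors: 1, 2, 4.
Subgroups by order — order 1: 1; order 2: 3; order 4: 1.
Total: 1 + 3 + 1 = 5.

5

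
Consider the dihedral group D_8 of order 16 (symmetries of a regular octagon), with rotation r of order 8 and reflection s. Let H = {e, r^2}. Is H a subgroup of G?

r^2 ∈ H but its inverse r^6 ∉ H, so H is not a subgroup.

No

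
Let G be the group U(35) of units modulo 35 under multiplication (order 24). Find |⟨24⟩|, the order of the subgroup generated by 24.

6

Compute successive powers of 24 mod 35: 24, 16, 34, 11, 19, 1; 24^6 ≡ 1 (mod 35).
So |⟨24⟩| = 6.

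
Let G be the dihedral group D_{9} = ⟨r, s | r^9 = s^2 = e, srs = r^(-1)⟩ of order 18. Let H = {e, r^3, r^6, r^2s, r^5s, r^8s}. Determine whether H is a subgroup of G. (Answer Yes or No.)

Yes

|H| = 6 divides |G| = 18, consistent with Lagrange.
H contains the identity, every element's inverse is in H, and H is closed under ·: it is a subgroup.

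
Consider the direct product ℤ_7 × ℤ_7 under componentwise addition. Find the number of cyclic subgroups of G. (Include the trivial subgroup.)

9

Group the elements of G by the cyclic subgroup they generate; each cyclic subgroup of order d accounts for φ(d) elements.
Cyclic subgroups by order — order 1: 1; order 7: 8.
Total: 9.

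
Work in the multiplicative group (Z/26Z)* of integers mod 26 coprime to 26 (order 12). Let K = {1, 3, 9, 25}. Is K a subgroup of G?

No

Closure fails: 3 · 25 = 23 ∉ K. So K is not a subgroup.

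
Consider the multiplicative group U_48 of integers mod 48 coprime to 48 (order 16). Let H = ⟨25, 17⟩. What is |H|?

|⟨25⟩| = 2 and |⟨17⟩| = 2, so |H| is a multiple of lcm(2, 2) = 2 and divides |G| = 16.
Closing under the operation: H = {1, 17, 25, 41}, so |H| = 4.

4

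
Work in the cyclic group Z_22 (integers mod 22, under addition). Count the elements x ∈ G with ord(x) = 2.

In a cyclic group of order 22, the number of elements of order d (for d | 22) is φ(d).
φ(2) = 1.

1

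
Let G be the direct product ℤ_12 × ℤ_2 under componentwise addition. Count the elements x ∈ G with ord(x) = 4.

An element (a,b) has order lcm(ord(a), ord(b)); count pairs with lcm equal to 4.
Enumerating gives 4 such elements.

4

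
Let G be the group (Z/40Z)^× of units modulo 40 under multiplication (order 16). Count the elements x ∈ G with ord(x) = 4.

8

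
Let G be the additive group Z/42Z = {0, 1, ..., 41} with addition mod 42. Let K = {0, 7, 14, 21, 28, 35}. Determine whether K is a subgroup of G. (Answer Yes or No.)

Yes

|K| = 6 divides |G| = 42, consistent with Lagrange.
K contains the identity, every element's inverse is in K, and K is closed under +: it is a subgroup.
In fact K = ⟨35⟩.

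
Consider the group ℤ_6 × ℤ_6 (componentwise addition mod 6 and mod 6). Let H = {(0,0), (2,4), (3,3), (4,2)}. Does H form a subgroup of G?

Closure fails: (2,4) + (3,3) = (5,1) ∉ H. So H is not a subgroup.

No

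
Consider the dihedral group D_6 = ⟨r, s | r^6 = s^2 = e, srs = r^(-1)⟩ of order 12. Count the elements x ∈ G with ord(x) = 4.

No element of G has order 4 (even though 4 | 12).

0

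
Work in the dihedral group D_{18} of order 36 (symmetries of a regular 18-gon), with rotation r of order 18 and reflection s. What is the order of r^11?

18

Computing powers of r^11: the smallest k with (r^11)^k = e is k = 18.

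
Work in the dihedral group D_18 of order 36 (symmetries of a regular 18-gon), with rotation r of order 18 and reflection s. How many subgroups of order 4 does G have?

|G| = 36 and 4 | 36, so subgroups of order 4 are possible by Lagrange.
The subgroups of order 4 are: {e, r^9, rs, r^10s}; {e, r^9, r^2s, r^11s}; {e, r^9, r^3s, r^12s}; {e, r^9, r^4s, r^13s}; … (9 in all).
So G has 9 subgroups of order 4.

9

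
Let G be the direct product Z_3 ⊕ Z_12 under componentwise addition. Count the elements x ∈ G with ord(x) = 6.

8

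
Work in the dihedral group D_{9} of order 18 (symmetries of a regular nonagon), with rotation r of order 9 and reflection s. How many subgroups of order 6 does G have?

3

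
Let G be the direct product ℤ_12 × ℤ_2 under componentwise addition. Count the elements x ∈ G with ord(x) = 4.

4

An element (a,b) has order lcm(ord(a), ord(b)); count pairs with lcm equal to 4.
Enumerating gives 4 such elements.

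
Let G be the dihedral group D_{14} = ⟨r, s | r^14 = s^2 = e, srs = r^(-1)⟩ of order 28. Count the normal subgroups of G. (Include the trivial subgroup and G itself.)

G has 28 subgroups. Checking conjugation-invariance by order — order 1: 1/1 normal; order 2: 1/15 normal; order 4: 0/7 normal; order 7: 1/1 normal; order 14: 3/3 normal; order 28: 1/1 normal.
Total normal subgroups: 7.

7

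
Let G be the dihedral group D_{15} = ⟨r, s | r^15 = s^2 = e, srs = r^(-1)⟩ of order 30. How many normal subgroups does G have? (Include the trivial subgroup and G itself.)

G has 28 subgroups. Checking conjugation-invariance by order — order 1: 1/1 normal; order 2: 0/15 normal; order 3: 1/1 normal; order 5: 1/1 normal; order 6: 0/5 normal; order 10: 0/3 normal; order 15: 1/1 normal; order 30: 1/1 normal.
Total normal subgroups: 5.

5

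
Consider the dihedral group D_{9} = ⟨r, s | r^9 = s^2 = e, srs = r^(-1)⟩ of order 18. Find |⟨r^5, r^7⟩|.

9

|⟨r^5⟩| = 9 and |⟨r^7⟩| = 9, so |H| is a multiple of lcm(9, 9) = 9 and divides |G| = 18.
Closing under the operation: H = {e, r, r^2, r^3, r^4, r^5, r^6, r^7, r^8}, so |H| = 9.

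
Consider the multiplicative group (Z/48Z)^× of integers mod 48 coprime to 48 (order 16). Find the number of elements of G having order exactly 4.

8

The elements of order 4 are: 5, 11, 13, 19, 29, 35, 37, 43.
That's 8.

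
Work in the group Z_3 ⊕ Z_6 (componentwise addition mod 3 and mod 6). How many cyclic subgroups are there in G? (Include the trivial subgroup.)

10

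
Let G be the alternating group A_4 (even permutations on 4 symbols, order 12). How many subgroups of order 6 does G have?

0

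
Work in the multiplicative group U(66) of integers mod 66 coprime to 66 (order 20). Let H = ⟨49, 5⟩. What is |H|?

10

|⟨49⟩| = 5 and |⟨5⟩| = 10, so |H| is a multiple of lcm(5, 10) = 10 and divides |G| = 20.
Closing under the operation: H = {1, 5, 23, 25, 31, 37, 47, 49, 53, 59}, so |H| = 10.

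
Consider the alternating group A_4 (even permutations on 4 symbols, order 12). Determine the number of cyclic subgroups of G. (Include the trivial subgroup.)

8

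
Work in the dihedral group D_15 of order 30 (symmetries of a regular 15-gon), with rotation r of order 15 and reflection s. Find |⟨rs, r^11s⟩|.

|⟨rs⟩| = 2 and |⟨r^11s⟩| = 2, so |H| is a multiple of lcm(2, 2) = 2 and divides |G| = 30.
Closing under the operation: H = {e, r^5, r^10, rs, r^6s, r^11s}, so |H| = 6.

6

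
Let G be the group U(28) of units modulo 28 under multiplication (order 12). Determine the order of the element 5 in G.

6

Compute successive powers of 5 mod 28: 5, 25, 13, 9, 17, 1; 5^6 ≡ 1 (mod 28).
So |⟨5⟩| = 6.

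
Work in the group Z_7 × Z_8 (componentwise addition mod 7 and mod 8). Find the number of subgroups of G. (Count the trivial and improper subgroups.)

|G| = 56, so by Lagrange every subgroup order divides 56. Divisors: 1, 2, 4, 7, 8, 14, 28, 56.
Subgroups by order — order 1: 1; order 2: 1; order 4: 1; order 7: 1; order 8: 1; order 14: 1; order 28: 1; order 56: 1.
Total: 1 + 1 + 1 + 1 + 1 + 1 + 1 + 1 = 8.

8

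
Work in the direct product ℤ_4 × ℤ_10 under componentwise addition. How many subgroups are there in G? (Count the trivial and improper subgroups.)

|G| = 40, so by Lagrange every subgroup order divides 40. Divisors: 1, 2, 4, 5, 8, 10, 20, 40.
Subgroups by order — order 1: 1; order 2: 3; order 4: 3; order 5: 1; order 8: 1; order 10: 3; order 20: 3; order 40: 1.
Total: 1 + 3 + 3 + 1 + 1 + 3 + 3 + 1 = 16.

16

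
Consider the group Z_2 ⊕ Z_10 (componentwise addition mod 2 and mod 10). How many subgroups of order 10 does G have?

|G| = 20 and 10 | 20, so subgroups of order 10 are possible by Lagrange.
The subgroups of order 10 are: {(0,0), (0,1), (0,2), (0,3), (0,4), (0,5), (0,6), (0,7), (0,8), (0,9)}; {(0,0), (0,2), (0,4), (0,6), (0,8), (1,0), (1,2), (1,4), (1,6), (1,8)}; {(0,0), (0,2), (0,4), (0,6), (0,8), (1,1), (1,3), (1,5), (1,7), (1,9)}.
So G has 3 subgroups of order 10.

3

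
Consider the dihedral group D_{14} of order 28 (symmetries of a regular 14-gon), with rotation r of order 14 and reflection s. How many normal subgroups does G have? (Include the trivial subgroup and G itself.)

G has 28 subgroups. Checking conjugation-invariance by order — order 1: 1/1 normal; order 2: 1/15 normal; order 4: 0/7 normal; order 7: 1/1 normal; order 14: 3/3 normal; order 28: 1/1 normal.
Total normal subgroups: 7.

7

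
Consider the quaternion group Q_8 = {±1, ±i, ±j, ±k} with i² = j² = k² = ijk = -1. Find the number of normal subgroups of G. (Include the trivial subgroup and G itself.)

6

G has 6 subgroups. Checking conjugation-invariance by order — order 1: 1/1 normal; order 2: 1/1 normal; order 4: 3/3 normal; order 8: 1/1 normal.
Total normal subgroups: 6.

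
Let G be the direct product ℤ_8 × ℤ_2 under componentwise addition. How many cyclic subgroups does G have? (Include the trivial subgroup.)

8

Each element a generates a cyclic subgroup ⟨a⟩; distinct elements may generate the same one (a cyclic group of order d has φ(d) generators).
Cyclic subgroups by order — order 1: 1; order 2: 3; order 4: 2; order 8: 2.
Total: 8.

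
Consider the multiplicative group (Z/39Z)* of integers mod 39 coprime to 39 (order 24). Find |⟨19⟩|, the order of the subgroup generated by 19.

12

Compute successive powers of 19 mod 39: 19, 10, 34, 22, 28, 25, 7, 16, …; 19^12 ≡ 1 (mod 39).
So |⟨19⟩| = 12.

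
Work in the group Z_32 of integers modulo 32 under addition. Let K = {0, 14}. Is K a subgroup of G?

No

14 ∈ K but its inverse 18 ∉ K, so K is not a subgroup.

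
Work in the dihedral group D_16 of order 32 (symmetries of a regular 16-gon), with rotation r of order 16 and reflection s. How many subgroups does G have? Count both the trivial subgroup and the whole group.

36

|G| = 32, so by Lagrange every subgroup order divides 32. Divisors: 1, 2, 4, 8, 16, 32.
Subgroups by order — order 1: 1; order 2: 17; order 4: 9; order 8: 5; order 16: 3; order 32: 1.
Total: 1 + 17 + 9 + 5 + 3 + 1 = 36.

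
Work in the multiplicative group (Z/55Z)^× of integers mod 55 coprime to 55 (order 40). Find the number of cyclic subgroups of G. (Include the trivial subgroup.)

A cyclic subgroup of order d is generated by each of its φ(d) elements of order d, so the cyclic subgroups of order d number (#elements of order d)/φ(d).
Cyclic subgroups by order — order 1: 1; order 2: 3; order 4: 2; order 5: 1; order 10: 3; order 20: 2.
Total: 12.

12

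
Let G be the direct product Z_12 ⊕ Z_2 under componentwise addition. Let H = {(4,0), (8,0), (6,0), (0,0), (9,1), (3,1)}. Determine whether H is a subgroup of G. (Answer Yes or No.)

No

Closure fails: (4,0) + (6,0) = (10,0) ∉ H. So H is not a subgroup.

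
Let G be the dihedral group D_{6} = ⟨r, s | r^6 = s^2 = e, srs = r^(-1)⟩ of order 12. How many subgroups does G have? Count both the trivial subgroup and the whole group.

16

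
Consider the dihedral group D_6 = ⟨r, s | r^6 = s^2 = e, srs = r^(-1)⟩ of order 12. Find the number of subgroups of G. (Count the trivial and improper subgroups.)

|G| = 12, so by Lagrange every subgroup order divides 12. Divisors: 1, 2, 3, 4, 6, 12.
Subgroups by order — order 1: 1; order 2: 7; order 3: 1; order 4: 3; order 6: 3; order 12: 1.
Total: 1 + 7 + 1 + 3 + 3 + 1 = 16.

16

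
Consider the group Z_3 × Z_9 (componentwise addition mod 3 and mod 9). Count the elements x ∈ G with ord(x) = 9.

An element (a,b) has order lcm(ord(a), ord(b)); count pairs with lcm equal to 9.
Enumerating gives 18 such elements.

18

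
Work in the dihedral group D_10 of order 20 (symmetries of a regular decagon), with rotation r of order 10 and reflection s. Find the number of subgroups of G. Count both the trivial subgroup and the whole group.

22

|G| = 20, so by Lagrange every subgroup order divides 20. Divisors: 1, 2, 4, 5, 10, 20.
Subgroups by order — order 1: 1; order 2: 11; order 4: 5; order 5: 1; order 10: 3; order 20: 1.
Total: 1 + 11 + 5 + 1 + 3 + 1 = 22.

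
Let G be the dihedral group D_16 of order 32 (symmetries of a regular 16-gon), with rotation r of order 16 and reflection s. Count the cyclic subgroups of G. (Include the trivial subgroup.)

21

Group the elements of G by the cyclic subgroup they generate; each cyclic subgroup of order d accounts for φ(d) elements.
Cyclic subgroups by order — order 1: 1; order 2: 17; order 4: 1; order 8: 1; order 16: 1.
Total: 21.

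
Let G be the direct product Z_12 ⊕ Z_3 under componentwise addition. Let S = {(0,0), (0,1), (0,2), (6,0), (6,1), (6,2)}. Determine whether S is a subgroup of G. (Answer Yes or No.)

Yes

|S| = 6 divides |G| = 36, consistent with Lagrange.
S contains the identity, every element's inverse is in S, and S is closed under +: it is a subgroup.
In fact S = ⟨(6,2)⟩.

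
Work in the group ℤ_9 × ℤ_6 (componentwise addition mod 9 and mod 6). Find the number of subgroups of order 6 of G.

|G| = 54 and 6 | 54, so subgroups of order 6 are possible by Lagrange.
The subgroups of order 6 are: {(0,0), (0,1), (0,2), (0,3), (0,4), (0,5)}; {(0,0), (0,3), (3,0), (3,3), (6,0), (6,3)}; {(0,0), (0,3), (3,1), (3,4), (6,2), (6,5)}; {(0,0), (0,3), (3,2), (3,5), (6,1), (6,4)}.
So G has 4 subgroups of order 6.

4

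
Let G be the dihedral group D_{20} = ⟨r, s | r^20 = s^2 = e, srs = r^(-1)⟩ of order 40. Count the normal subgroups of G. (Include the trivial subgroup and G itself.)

9

G has 48 subgroups. Checking conjugation-invariance by order — order 1: 1/1 normal; order 2: 1/21 normal; order 4: 1/11 normal; order 5: 1/1 normal; order 8: 0/5 normal; order 10: 1/5 normal; order 20: 3/3 normal; order 40: 1/1 normal.
Total normal subgroups: 9.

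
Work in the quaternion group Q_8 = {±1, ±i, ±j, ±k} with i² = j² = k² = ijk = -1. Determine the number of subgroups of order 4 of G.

3

|G| = 8 and 4 | 8, so subgroups of order 4 are possible by Lagrange.
The subgroups of order 4 are: {1, -1, i, -i}; {1, -1, j, -j}; {1, -1, k, -k}.
So G has 3 subgroups of order 4.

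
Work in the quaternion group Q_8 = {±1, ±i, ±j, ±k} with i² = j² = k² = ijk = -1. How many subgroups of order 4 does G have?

3

|G| = 8 and 4 | 8, so subgroups of order 4 are possible by Lagrange.
The subgroups of order 4 are: {1, -1, i, -i}; {1, -1, j, -j}; {1, -1, k, -k}.
So G has 3 subgroups of order 4.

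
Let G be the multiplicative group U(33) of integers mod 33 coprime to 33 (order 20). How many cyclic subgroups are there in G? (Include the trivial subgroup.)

A cyclic subgroup of order d is generated by each of its φ(d) elements of order d, so the cyclic subgroups of order d number (#elements of order d)/φ(d).
Cyclic subgroups by order — order 1: 1; order 2: 3; order 5: 1; order 10: 3.
Total: 8.

8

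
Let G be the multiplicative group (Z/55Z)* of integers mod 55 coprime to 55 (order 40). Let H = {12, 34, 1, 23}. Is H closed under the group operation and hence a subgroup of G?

Yes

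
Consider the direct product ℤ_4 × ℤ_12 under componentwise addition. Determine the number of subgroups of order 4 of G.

7

|G| = 48 and 4 | 48, so subgroups of order 4 are possible by Lagrange.
The subgroups of order 4 are: {(0,0), (0,3), (0,6), (0,9)}; {(0,0), (0,6), (2,0), (2,6)}; {(0,0), (0,6), (2,3), (2,9)}; {(0,0), (1,0), (2,0), (3,0)}; … (7 in all).
So G has 7 subgroups of order 4.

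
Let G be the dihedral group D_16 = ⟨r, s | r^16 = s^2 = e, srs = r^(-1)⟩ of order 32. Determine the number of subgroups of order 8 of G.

5

|G| = 32 and 8 | 32, so subgroups of order 8 are possible by Lagrange.
The subgroups of order 8 are: {e, r^2, r^4, r^6, r^8, r^10, r^12, r^14}; {e, r^4, r^8, r^12, r^2s, r^6s, r^10s, r^14s}; {e, r^4, r^8, r^12, r^3s, r^7s, r^11s, r^15s}; {e, r^4, r^8, r^12, s, r^4s, r^8s, r^12s}; … (5 in all).
So G has 5 subgroups of order 8.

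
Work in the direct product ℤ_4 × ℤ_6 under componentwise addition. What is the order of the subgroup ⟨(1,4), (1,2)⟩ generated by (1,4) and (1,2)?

12

|⟨(1,4)⟩| = 12 and |⟨(1,2)⟩| = 12, so |H| is a multiple of lcm(12, 12) = 12 and divides |G| = 24.
Closing under the operation: H = {(0,0), (0,2), (0,4), (1,0), (1,2), (1,4), (2,0), (2,2), (2,4), (3,0), (3,2), (3,4)}, so |H| = 12.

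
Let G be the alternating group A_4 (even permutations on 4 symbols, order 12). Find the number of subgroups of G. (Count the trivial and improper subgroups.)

10

|G| = 12, so by Lagrange every subgroup order divides 12. Divisors: 1, 2, 3, 4, 6, 12.
Subgroups by order — order 1: 1; order 2: 3; order 3: 4; order 4: 1; order 6: 0; order 12: 1.
Total: 1 + 3 + 4 + 1 + 0 + 1 = 10.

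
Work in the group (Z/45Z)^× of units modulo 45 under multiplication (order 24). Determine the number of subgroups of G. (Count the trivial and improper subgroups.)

|G| = 24, so by Lagrange every subgroup order divides 24. Divisors: 1, 2, 3, 4, 6, 8, 12, 24.
Subgroups by order — order 1: 1; order 2: 3; order 3: 1; order 4: 3; order 6: 3; order 8: 1; order 12: 3; order 24: 1.
Total: 1 + 3 + 1 + 3 + 3 + 1 + 3 + 1 = 16.

16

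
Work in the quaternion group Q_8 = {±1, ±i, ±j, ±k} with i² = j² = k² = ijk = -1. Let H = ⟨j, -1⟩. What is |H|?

|⟨j⟩| = 4 and |⟨-1⟩| = 2, so |H| is a multiple of lcm(4, 2) = 4 and divides |G| = 8.
Closing under the operation: H = {1, -1, j, -j}, so |H| = 4.

4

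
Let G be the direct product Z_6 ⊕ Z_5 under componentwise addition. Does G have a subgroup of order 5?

5 | 30. A subgroup of order 5 is {(0,0), (0,1), (0,2), (0,3), (0,4)}.

Yes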